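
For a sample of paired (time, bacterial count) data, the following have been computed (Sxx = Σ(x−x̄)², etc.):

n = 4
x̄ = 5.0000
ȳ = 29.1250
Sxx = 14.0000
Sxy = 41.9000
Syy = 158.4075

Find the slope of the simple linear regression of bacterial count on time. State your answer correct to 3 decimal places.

2.993

b = Sxy/Sxx = 41.9/14 = 2.992857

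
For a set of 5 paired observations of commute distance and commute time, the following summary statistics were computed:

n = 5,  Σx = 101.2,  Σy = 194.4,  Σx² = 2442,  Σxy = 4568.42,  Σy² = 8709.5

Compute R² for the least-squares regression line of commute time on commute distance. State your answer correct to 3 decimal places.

Sxx = Σx² − (Σx)²/n = 2442 − 2048.288 = 393.712
Sxy = Σxy − (Σx)(Σy)/n = 4568.42 − 3934.656 = 633.764
Syy = Σy² − (Σy)²/n = 8709.5 − 7558.272 = 1151.228
R² = Sxy²/(Sxx·Syy) = (633.764)²/(393.712·1151.228) = 0.886166

0.886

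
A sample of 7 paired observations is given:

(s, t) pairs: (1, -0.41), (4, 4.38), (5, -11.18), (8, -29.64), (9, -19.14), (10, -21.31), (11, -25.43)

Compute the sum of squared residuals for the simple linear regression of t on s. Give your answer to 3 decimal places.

n = 7, Σx = 48, Σy = -102.73, Σxy = -941, Σx² = 408, Σy² = 2490.0151
Sxx = Σx² − (Σx)²/n = 408 − 329.142857 = 78.857143
Sxy = Σxy − (Σx)(Σy)/n = -941 − (-704.434286) = -236.565714
Syy = Σy² − (Σy)²/n = 2490.0151 − 1507.636129 = 982.378971
b = Sxy/Sxx = -236.565714/78.857143 = -2.999928
SSE = Syy − b·Sxy = 982.378971 − (-2.999928)·(-236.565714) = 272.698971

272.699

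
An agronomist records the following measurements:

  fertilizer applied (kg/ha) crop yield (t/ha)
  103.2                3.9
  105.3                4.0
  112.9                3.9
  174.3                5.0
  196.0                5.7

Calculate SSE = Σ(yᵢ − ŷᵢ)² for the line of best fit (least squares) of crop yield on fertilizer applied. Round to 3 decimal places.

0.077

n = 5, Σx = 691.7, Σy = 22.5, Σxy = 3252.69, Σx² = 103281.23, Σy² = 103.91
Sxx = Σx² − (Σx)²/n = 103281.23 − 95689.778 = 7591.452
Sxy = Σxy − (Σx)(Σy)/n = 3252.69 − 3112.65 = 140.04
Syy = Σy² − (Σy)²/n = 103.91 − 101.25 = 2.66
b = Sxy/Sxx = 140.04/7591.452 = 0.018447
SSE = Syy − b·Sxy = 2.66 − 0.018447·140.04 = 0.076673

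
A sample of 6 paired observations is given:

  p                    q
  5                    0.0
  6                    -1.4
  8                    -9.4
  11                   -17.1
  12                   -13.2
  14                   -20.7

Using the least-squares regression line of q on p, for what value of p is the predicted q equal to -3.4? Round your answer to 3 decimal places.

6.280

n = 6, Σx = 56, Σy = -61.8, Σxy = -719.9, Σx² = 586
Sxx = Σx² − (Σx)²/n = 586 − 522.666667 = 63.333333
Sxy = Σxy − (Σx)(Σy)/n = -719.9 − (-576.8) = -143.1
b = Sxy/Sxx = -143.1/63.333333 = -2.259474
a = ȳ − b·x̄ = -10.3 − (-2.259474)·9.333333 = 10.788421
Set a + b·x = -3.4: x = (-3.4 − 10.788421) / (-2.259474) = 6.279525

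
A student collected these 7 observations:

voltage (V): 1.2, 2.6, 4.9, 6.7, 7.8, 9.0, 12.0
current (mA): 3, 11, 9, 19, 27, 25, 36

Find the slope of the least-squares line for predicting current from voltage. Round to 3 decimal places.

n = 7, Σx = 44.2, Σy = 130, Σxy = 1071.2, Σx² = 362.94
Sxx = Σx² − (Σx)²/n = 362.94 − 279.091429 = 83.848571
Sxy = Σxy − (Σx)(Σy)/n = 1071.2 − 820.857143 = 250.342857
b = Sxy/Sxx = 250.342857/83.848571 = 2.985654

2.986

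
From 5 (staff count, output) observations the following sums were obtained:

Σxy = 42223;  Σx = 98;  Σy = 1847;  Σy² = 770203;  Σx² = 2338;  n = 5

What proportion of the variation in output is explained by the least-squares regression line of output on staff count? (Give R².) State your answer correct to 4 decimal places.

Sxx = Σx² − (Σx)²/n = 2338 − 1920.8 = 417.2
Sxy = Σxy − (Σx)(Σy)/n = 42223 − 36201.2 = 6021.8
Syy = Σy² − (Σy)²/n = 770203 − 682281.8 = 87921.2
R² = Sxy²/(Sxx·Syy) = (6021.8)²/(417.2·87921.2) = 0.988587

0.9886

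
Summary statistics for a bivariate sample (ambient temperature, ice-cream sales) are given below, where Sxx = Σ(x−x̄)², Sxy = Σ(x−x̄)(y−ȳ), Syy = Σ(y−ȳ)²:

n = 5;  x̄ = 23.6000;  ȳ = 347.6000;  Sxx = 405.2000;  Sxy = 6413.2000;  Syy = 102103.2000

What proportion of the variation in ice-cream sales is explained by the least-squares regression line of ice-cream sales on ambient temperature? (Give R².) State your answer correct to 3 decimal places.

0.994

R² = Sxy²/(Sxx·Syy) = (6413.2)²/(405.2·102103.2) = 0.994125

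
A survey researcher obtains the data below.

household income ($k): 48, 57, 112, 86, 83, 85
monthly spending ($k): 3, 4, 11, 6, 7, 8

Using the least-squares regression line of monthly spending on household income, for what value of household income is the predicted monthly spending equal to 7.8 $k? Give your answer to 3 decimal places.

n = 6, Σx = 471, Σy = 39, Σxy = 3381, Σx² = 39607
Sxx = Σx² − (Σx)²/n = 39607 − 36973.5 = 2633.5
Sxy = Σxy − (Σx)(Σy)/n = 3381 − 3061.5 = 319.5
b = Sxy/Sxx = 319.5/2633.5 = 0.121321
a = ȳ − b·x̄ = 6.5 − 0.121321·78.5 = -3.023733
Set a + b·x = 7.8: x = (7.8 − (-3.023733)) / 0.121321 = 89.215336

89.215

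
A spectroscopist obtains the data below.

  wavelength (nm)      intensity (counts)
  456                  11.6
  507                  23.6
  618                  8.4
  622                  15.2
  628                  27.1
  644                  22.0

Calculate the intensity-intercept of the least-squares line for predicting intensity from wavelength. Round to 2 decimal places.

n = 6, Σx = 3475, Σy = 107.9, Σxy = 63087.2, Σx² = 2042913
Sxx = Σx² − (Σx)²/n = 2042913 − 2012604.166667 = 30308.833333
Sxy = Σxy − (Σx)(Σy)/n = 63087.2 − 62492.083333 = 595.116667
b = Sxy/Sxx = 595.116667/30308.833333 = 0.019635
a = ȳ − b·x̄ = 17.983333 − 0.019635·579.166667 = 6.611344

6.61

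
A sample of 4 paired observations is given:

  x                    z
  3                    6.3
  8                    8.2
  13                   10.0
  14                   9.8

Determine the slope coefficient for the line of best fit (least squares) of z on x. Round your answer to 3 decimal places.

0.336

n = 4, Σx = 38, Σy = 34.3, Σxy = 351.7, Σx² = 438
Sxx = Σx² − (Σx)²/n = 438 − 361 = 77
Sxy = Σxy − (Σx)(Σy)/n = 351.7 − 325.85 = 25.85
b = Sxy/Sxx = 25.85/77 = 0.335714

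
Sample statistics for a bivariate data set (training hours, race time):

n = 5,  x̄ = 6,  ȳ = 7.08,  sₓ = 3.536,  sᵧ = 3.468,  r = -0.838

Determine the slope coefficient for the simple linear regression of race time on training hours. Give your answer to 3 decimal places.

-0.822

b = r · sᵧ/sₓ = -0.838 · 3.468/3.536 = -0.821885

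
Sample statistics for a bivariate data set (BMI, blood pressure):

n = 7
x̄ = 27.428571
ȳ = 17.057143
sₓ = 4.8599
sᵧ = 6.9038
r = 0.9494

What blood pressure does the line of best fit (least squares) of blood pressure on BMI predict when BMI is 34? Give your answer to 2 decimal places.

b = r · sᵧ/sₓ = 0.9494 · 6.9038/4.8599 = 1.348684
a = ȳ − b·x̄ = 17.057143 − 1.348684·27.428571 = -19.935323
ŷ(34) = a + b·34 = -19.935323 + 1.348684·34 = 25.919922

25.92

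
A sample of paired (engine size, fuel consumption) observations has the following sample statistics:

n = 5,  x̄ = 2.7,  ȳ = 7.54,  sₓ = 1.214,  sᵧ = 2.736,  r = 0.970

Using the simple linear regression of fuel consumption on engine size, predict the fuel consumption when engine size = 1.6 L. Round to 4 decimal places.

5.1353

b = r · sᵧ/sₓ = 0.97 · 2.736/1.214 = 2.186096
a = ȳ − b·x̄ = 7.54 − 2.186096·2.7 = 1.637542
ŷ(1.6) = a + b·1.6 = 1.637542 + 2.186096·1.6 = 5.135295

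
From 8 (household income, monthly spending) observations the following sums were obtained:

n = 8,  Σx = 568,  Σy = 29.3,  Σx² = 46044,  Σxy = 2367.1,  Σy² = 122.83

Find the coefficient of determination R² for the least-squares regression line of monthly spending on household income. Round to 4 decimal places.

Sxx = Σx² − (Σx)²/n = 46044 − 40328 = 5716
Sxy = Σxy − (Σx)(Σy)/n = 2367.1 − 2080.3 = 286.8
Syy = Σy² − (Σy)²/n = 122.83 − 107.31125 = 15.51875
R² = Sxy²/(Sxx·Syy) = (286.8)²/(5716·15.51875) = 0.927277

0.9273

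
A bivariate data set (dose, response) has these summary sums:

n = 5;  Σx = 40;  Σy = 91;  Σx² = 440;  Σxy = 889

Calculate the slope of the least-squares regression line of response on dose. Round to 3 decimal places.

1.342

Sxx = Σx² − (Σx)²/n = 440 − 320 = 120
Sxy = Σxy − (Σx)(Σy)/n = 889 − 728 = 161
b = Sxy/Sxx = 161/120 = 1.341667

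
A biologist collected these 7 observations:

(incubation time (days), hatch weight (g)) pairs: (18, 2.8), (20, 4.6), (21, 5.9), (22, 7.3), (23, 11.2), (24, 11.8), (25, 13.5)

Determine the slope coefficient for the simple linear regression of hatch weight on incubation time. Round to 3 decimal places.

n = 7, Σx = 153, Σy = 57.1, Σxy = 1305.2, Σx² = 3379
Sxx = Σx² − (Σx)²/n = 3379 − 3344.142857 = 34.857143
Sxy = Σxy − (Σx)(Σy)/n = 1305.2 − 1248.042857 = 57.157143
b = Sxy/Sxx = 57.157143/34.857143 = 1.639754

1.640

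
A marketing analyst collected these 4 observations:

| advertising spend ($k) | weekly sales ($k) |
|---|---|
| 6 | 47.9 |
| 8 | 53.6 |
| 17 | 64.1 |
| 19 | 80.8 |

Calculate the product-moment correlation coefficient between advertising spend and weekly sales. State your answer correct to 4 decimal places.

0.9330

n = 4, Σx = 50, Σy = 246.4, Σxy = 3341.1, Σx² = 750, Σy² = 15804.82
Sxx = Σx² − (Σx)²/n = 750 − 625 = 125
Sxy = Σxy − (Σx)(Σy)/n = 3341.1 − 3080 = 261.1
Syy = Σy² − (Σy)²/n = 15804.82 − 15178.24 = 626.58
r = Sxy/√(Sxx·Syy) = 261.1/√(78322.5) = 261.1/279.861573 = 0.932961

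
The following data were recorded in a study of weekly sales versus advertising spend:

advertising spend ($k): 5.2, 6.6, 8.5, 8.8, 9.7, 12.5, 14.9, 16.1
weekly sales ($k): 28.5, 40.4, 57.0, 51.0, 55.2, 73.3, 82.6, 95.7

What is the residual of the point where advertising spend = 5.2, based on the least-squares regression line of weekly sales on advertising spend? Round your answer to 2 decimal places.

n = 8, Σx = 82.3, Σy = 483.7, Σxy = 5571.34, Σx² = 951.85
Sxx = Σx² − (Σx)²/n = 951.85 − 846.66125 = 105.18875
Sxy = Σxy − (Σx)(Σy)/n = 5571.34 − 4976.06375 = 595.27625
b = Sxy/Sxx = 595.27625/105.18875 = 5.659125
a = ȳ − b·x̄ = 60.4625 − 5.659125·10.2875 = 2.244255
ŷ(5.2) = 2.244255 + 5.659125·5.2 = 31.671703
residual = y − ŷ = 28.5 − 31.671703 = -3.171703

-3.17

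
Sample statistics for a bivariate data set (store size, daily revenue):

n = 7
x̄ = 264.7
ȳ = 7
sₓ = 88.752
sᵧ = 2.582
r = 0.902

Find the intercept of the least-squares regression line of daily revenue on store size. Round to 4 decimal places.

0.0539

b = r · sᵧ/sₓ = 0.902 · 2.582/88.752 = 0.026241
a = ȳ − b·x̄ = 7 − 0.026241·264.7 = 0.053939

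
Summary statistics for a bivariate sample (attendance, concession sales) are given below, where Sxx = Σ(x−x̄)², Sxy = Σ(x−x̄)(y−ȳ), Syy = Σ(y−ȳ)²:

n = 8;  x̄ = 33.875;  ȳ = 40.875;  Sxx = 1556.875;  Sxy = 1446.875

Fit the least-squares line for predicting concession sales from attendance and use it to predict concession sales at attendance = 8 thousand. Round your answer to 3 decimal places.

16.828

b = Sxy/Sxx = 1446.875/1556.875 = 0.929346
a = ȳ − b·x̄ = 40.875 − 0.929346·33.875 = 9.393416
ŷ(8) = a + b·8 = 9.393416 + 0.929346·8 = 16.828181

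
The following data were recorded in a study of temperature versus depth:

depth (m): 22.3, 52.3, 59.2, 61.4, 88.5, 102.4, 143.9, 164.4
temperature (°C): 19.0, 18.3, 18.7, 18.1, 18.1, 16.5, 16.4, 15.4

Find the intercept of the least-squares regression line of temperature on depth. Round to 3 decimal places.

n = 8, Σx = 694.4, Σy = 140.5, Σxy = 11782.34, Σx² = 76559.76
Sxx = Σx² − (Σx)²/n = 76559.76 − 60273.92 = 16285.84
Sxy = Σxy − (Σx)(Σy)/n = 11782.34 − 12195.4 = -413.06
b = Sxy/Sxx = -413.06/16285.84 = -0.025363
a = ȳ − b·x̄ = 17.5625 − (-0.025363)·86.8 = 19.764020

19.764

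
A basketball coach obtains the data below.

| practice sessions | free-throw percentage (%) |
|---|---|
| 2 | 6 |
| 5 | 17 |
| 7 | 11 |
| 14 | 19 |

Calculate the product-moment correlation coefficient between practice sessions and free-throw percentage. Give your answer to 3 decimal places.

n = 4, Σx = 28, Σy = 53, Σxy = 440, Σx² = 274, Σy² = 807
Sxx = Σx² − (Σx)²/n = 274 − 196 = 78
Sxy = Σxy − (Σx)(Σy)/n = 440 − 371 = 69
Syy = Σy² − (Σy)²/n = 807 − 702.25 = 104.75
r = Sxy/√(Sxx·Syy) = 69/√(8170.5) = 69/90.390818 = 0.763352

0.763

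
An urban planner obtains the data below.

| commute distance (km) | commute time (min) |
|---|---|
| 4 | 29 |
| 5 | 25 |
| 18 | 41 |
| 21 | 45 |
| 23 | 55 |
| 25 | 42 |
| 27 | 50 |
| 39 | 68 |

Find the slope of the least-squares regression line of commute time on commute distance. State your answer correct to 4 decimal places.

1.1321

n = 8, Σx = 162, Σy = 355, Σxy = 8241, Σx² = 4210
Sxx = Σx² − (Σx)²/n = 4210 − 3280.5 = 929.5
Sxy = Σxy − (Σx)(Σy)/n = 8241 − 7188.75 = 1052.25
b = Sxy/Sxx = 1052.25/929.5 = 1.132060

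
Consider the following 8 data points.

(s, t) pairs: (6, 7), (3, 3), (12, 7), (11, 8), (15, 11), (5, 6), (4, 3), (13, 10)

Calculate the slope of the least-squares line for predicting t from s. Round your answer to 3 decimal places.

n = 8, Σx = 69, Σy = 55, Σxy = 560, Σx² = 745
Sxx = Σx² − (Σx)²/n = 745 − 595.125 = 149.875
Sxy = Σxy − (Σx)(Σy)/n = 560 − 474.375 = 85.625
b = Sxy/Sxx = 85.625/149.875 = 0.571309

0.571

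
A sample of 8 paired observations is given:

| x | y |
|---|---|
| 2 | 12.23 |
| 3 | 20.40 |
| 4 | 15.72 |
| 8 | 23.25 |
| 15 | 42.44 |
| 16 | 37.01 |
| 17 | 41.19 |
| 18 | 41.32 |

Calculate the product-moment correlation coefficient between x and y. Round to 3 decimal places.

0.971

n = 8, Σx = 83, Σy = 233.56, Σxy = 3007.29, Σx² = 1187, Σy² = 7928.266
Sxx = Σx² − (Σx)²/n = 1187 − 861.125 = 325.875
Sxy = Σxy − (Σx)(Σy)/n = 3007.29 − 2423.185 = 584.105
Syy = Σy² − (Σy)²/n = 7928.266 − 6818.7842 = 1109.4818
r = Sxy/√(Sxx·Syy) = 584.105/√(361552.381575) = 584.105/601.292260 = 0.971416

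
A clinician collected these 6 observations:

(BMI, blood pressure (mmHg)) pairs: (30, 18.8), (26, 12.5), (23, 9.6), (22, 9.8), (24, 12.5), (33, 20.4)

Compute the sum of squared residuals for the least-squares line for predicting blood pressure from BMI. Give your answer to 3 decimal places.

4.385

n = 6, Σx = 158, Σy = 83.6, Σxy = 2298.6, Σx² = 4254, Σy² = 1270.3
Sxx = Σx² − (Σx)²/n = 4254 − 4160.666667 = 93.333333
Sxy = Σxy − (Σx)(Σy)/n = 2298.6 − 2201.466667 = 97.133333
Syy = Σy² − (Σy)²/n = 1270.3 − 1164.826667 = 105.473333
b = Sxy/Sxx = 97.133333/93.333333 = 1.040714
SSE = Syy − b·Sxy = 105.473333 − 1.040714·97.133333 = 4.385286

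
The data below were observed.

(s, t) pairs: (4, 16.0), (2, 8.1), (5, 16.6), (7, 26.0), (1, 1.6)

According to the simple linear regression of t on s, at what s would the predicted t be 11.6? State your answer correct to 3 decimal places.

3.262

n = 5, Σx = 19, Σy = 68.3, Σxy = 346.8, Σx² = 95
Sxx = Σx² − (Σx)²/n = 95 − 72.2 = 22.8
Sxy = Σxy − (Σx)(Σy)/n = 346.8 − 259.54 = 87.26
b = Sxy/Sxx = 87.26/22.8 = 3.827193
a = ȳ − b·x̄ = 13.66 − 3.827193·3.8 = -0.883333
Set a + b·x = 11.6: x = (11.6 − (-0.883333)) / 3.827193 = 3.261747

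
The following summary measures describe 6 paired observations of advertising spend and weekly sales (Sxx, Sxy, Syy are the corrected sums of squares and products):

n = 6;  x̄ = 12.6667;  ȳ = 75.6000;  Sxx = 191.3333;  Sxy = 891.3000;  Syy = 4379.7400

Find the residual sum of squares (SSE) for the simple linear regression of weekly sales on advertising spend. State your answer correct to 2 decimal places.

227.74

b = Sxy/Sxx = 891.3/191.3333 = 4.658363
SSE = Syy − b·Sxy = 4379.74 − 4.658363·891.3 = 227.740897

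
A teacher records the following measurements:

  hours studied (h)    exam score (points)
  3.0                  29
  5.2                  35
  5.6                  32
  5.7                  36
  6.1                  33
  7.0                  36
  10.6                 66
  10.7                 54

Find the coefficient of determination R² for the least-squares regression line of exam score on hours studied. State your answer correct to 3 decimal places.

0.846

n = 8, Σx = 53.9, Σy = 321, Σxy = 2384.1, Σx² = 412.95, Σy² = 14043
Sxx = Σx² − (Σx)²/n = 412.95 − 363.15125 = 49.79875
Sxy = Σxy − (Σx)(Σy)/n = 2384.1 − 2162.7375 = 221.3625
Syy = Σy² − (Σy)²/n = 14043 − 12880.125 = 1162.875
R² = Sxy²/(Sxx·Syy) = (221.3625)²/(49.79875·1162.875) = 0.846168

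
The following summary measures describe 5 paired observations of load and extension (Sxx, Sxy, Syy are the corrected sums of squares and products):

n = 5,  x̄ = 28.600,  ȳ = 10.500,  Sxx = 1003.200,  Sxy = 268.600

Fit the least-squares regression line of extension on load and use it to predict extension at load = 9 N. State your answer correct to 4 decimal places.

b = Sxy/Sxx = 268.6/1003.2 = 0.267743
a = ȳ − b·x̄ = 10.5 − 0.267743·28.6 = 2.842544
ŷ(9) = a + b·9 = 2.842544 + 0.267743·9 = 5.252233

5.2522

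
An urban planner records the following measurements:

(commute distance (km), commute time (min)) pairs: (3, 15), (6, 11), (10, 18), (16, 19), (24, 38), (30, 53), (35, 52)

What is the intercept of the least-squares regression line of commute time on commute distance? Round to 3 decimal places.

4.624

n = 7, Σx = 124, Σy = 206, Σxy = 4917, Σx² = 3102
Sxx = Σx² − (Σx)²/n = 3102 − 2196.571429 = 905.428571
Sxy = Σxy − (Σx)(Σy)/n = 4917 − 3649.142857 = 1267.857143
b = Sxy/Sxx = 1267.857143/905.428571 = 1.400284
a = ȳ − b·x̄ = 29.428571 − 1.400284·17.714286 = 4.623541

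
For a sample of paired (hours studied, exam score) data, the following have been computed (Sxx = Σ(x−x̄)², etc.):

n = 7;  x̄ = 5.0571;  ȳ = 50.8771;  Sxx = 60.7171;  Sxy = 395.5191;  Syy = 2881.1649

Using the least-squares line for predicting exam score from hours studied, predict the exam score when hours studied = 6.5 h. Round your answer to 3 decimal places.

60.276

b = Sxy/Sxx = 395.5191/60.7171 = 6.514130
a = ȳ − b·x̄ = 50.8771 − 6.514130·5.0571 = 17.934492
ŷ(6.5) = a + b·6.5 = 17.934492 + 6.514130·6.5 = 60.276339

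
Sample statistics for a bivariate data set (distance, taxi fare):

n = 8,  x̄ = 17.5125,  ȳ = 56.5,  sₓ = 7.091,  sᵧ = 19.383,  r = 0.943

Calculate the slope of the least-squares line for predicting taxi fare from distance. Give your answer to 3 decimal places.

b = r · sᵧ/sₓ = 0.943 · 19.383/7.091 = 2.577657

2.578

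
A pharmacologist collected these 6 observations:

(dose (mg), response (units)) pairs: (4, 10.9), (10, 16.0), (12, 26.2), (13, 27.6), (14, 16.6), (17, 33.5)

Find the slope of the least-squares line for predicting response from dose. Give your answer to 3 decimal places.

1.569

n = 6, Σx = 70, Σy = 130.8, Σxy = 1678.7, Σx² = 914
Sxx = Σx² − (Σx)²/n = 914 − 816.666667 = 97.333333
Sxy = Σxy − (Σx)(Σy)/n = 1678.7 − 1526 = 152.7
b = Sxy/Sxx = 152.7/97.333333 = 1.568836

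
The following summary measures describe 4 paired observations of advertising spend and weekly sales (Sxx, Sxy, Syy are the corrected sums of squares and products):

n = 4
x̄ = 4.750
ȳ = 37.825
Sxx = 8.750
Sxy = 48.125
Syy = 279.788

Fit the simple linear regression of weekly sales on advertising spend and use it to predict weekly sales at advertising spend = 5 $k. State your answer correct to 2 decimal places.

39.20

b = Sxy/Sxx = 48.125/8.75 = 5.5
a = ȳ − b·x̄ = 37.825 − 5.5·4.75 = 11.7
ŷ(5) = a + b·5 = 11.7 + 5.5·5 = 39.2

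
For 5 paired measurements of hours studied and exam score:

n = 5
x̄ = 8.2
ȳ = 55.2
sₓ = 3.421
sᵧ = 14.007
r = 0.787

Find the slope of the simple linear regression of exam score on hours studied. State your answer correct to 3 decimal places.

3.222

b = r · sᵧ/sₓ = 0.787 · 14.007/3.421 = 3.222306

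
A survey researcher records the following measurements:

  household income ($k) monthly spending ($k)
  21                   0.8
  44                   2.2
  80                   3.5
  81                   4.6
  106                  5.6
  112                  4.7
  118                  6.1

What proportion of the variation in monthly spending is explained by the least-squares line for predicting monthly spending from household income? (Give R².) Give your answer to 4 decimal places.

n = 7, Σx = 562, Σy = 27.5, Σxy = 2606, Σx² = 53042, Σy² = 129.55
Sxx = Σx² − (Σx)²/n = 53042 − 45120.571429 = 7921.428571
Sxy = Σxy − (Σx)(Σy)/n = 2606 − 2207.857143 = 398.142857
Syy = Σy² − (Σy)²/n = 129.55 − 108.035714 = 21.514286
R² = Sxy²/(Sxx·Syy) = (398.142857)²/(7921.428571·21.514286) = 0.930138

0.9301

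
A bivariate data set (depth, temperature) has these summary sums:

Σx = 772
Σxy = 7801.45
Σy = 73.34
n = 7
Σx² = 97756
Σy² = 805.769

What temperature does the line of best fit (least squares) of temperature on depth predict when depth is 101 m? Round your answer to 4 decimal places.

10.6883

Sxx = Σx² − (Σx)²/n = 97756 − 85140.571429 = 12615.428571
Sxy = Σxy − (Σx)(Σy)/n = 7801.45 − 8088.354286 = -286.904286
b = Sxy/Sxx = -286.904286/12615.428571 = -0.022742
a = ȳ − b·x̄ = 10.477143 − (-0.022742)·110.285714 = 12.985297
ŷ(101) = a + b·101 = 12.985297 + (-0.022742)·101 = 10.688322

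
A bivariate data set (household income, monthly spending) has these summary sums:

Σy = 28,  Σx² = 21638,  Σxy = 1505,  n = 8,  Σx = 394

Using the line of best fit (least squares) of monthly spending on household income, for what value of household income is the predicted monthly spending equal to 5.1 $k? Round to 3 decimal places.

Sxx = Σx² − (Σx)²/n = 21638 − 19404.5 = 2233.5
Sxy = Σxy − (Σx)(Σy)/n = 1505 − 1379 = 126
b = Sxy/Sxx = 126/2233.5 = 0.056414
a = ȳ − b·x̄ = 3.5 − 0.056414·49.25 = 0.721625
Set a + b·x = 5.1: x = (5.1 − 0.721625) / 0.056414 = 77.611905

77.612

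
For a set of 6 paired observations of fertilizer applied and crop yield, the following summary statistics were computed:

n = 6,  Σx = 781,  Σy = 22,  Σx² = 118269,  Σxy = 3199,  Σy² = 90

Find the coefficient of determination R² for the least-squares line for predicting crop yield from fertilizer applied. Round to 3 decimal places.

Sxx = Σx² − (Σx)²/n = 118269 − 101660.166667 = 16608.833333
Sxy = Σxy − (Σx)(Σy)/n = 3199 − 2863.666667 = 335.333333
Syy = Σy² − (Σy)²/n = 90 − 80.666667 = 9.333333
R² = Sxy²/(Sxx·Syy) = (335.333333)²/(16608.833333·9.333333) = 0.725400

0.725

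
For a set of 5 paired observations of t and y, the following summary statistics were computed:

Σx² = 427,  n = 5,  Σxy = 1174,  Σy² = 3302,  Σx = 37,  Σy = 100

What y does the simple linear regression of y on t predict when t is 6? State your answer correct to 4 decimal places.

Sxx = Σx² − (Σx)²/n = 427 − 273.8 = 153.2
Sxy = Σxy − (Σx)(Σy)/n = 1174 − 740 = 434
b = Sxy/Sxx = 434/153.2 = 2.832898
a = ȳ − b·x̄ = 20 − 2.832898·7.4 = -0.963446
ŷ(6) = a + b·6 = -0.963446 + 2.832898·6 = 16.033943

16.0339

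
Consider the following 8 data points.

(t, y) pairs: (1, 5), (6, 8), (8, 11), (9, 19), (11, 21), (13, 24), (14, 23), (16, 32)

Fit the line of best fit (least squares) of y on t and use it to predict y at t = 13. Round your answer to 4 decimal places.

n = 8, Σx = 78, Σy = 143, Σxy = 1689, Σx² = 924
Sxx = Σx² − (Σx)²/n = 924 − 760.5 = 163.5
Sxy = Σxy − (Σx)(Σy)/n = 1689 − 1394.25 = 294.75
b = Sxy/Sxx = 294.75/163.5 = 1.802752
a = ȳ − b·x̄ = 17.875 − 1.802752·9.75 = 0.298165
ŷ(13) = a + b·13 = 0.298165 + 1.802752·13 = 23.733945

23.7339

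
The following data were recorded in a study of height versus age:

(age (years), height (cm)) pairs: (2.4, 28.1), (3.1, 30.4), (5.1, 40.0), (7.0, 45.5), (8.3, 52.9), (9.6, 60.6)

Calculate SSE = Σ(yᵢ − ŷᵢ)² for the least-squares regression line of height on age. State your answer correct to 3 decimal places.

n = 6, Σx = 35.5, Σy = 257.5, Σxy = 1705.01, Σx² = 251.43, Σy² = 11854.79
Sxx = Σx² − (Σx)²/n = 251.43 − 210.041667 = 41.388333
Sxy = Σxy − (Σx)(Σy)/n = 1705.01 − 1523.541667 = 181.468333
Syy = Σy² − (Σy)²/n = 11854.79 − 11051.041667 = 803.748333
b = Sxy/Sxx = 181.468333/41.388333 = 4.384529
SSE = Syy − b·Sxy = 803.748333 − 4.384529·181.468333 = 8.095227

8.095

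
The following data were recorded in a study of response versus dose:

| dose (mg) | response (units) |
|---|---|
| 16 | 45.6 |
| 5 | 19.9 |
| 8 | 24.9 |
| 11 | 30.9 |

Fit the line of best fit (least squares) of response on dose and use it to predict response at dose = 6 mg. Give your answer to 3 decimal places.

20.919

n = 4, Σx = 40, Σy = 121.3, Σxy = 1368.2, Σx² = 466
Sxx = Σx² − (Σx)²/n = 466 − 400 = 66
Sxy = Σxy − (Σx)(Σy)/n = 1368.2 − 1213 = 155.2
b = Sxy/Sxx = 155.2/66 = 2.351515
a = ȳ − b·x̄ = 30.325 − 2.351515·10 = 6.809848
ŷ(6) = a + b·6 = 6.809848 + 2.351515·6 = 20.918939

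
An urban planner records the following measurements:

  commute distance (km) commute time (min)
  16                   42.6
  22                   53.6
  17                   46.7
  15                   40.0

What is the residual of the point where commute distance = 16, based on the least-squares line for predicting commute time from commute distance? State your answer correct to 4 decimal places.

n = 4, Σx = 70, Σy = 182.9, Σxy = 3254.7, Σx² = 1254
Sxx = Σx² − (Σx)²/n = 1254 − 1225 = 29
Sxy = Σxy − (Σx)(Σy)/n = 3254.7 − 3200.75 = 53.95
b = Sxy/Sxx = 53.95/29 = 1.860345
a = ȳ − b·x̄ = 45.725 − 1.860345·17.5 = 13.168966
ŷ(16) = 13.168966 + 1.860345·16 = 42.934483
residual = y − ŷ = 42.6 − 42.934483 = -0.334483

-0.3345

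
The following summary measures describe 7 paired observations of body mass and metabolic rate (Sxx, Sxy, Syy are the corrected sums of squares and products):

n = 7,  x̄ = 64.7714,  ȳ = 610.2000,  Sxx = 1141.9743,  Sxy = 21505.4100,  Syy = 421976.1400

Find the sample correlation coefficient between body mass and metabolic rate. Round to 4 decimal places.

r = Sxy/√(Sxx·Syy) = 21505.41/√(481885907.093202) = 21505.41/21951.899852 = 0.979661

0.9797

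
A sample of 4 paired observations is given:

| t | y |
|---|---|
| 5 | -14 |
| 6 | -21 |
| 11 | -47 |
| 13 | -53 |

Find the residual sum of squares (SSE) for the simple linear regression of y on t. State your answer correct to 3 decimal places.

n = 4, Σx = 35, Σy = -135, Σxy = -1402, Σx² = 351, Σy² = 5655
Sxx = Σx² − (Σx)²/n = 351 − 306.25 = 44.75
Sxy = Σxy − (Σx)(Σy)/n = -1402 − (-1181.25) = -220.75
Syy = Σy² − (Σy)²/n = 5655 − 4556.25 = 1098.75
b = Sxy/Sxx = -220.75/44.75 = -4.932961
SSE = Syy − b·Sxy = 1098.75 − (-4.932961)·(-220.75) = 9.798883

9.799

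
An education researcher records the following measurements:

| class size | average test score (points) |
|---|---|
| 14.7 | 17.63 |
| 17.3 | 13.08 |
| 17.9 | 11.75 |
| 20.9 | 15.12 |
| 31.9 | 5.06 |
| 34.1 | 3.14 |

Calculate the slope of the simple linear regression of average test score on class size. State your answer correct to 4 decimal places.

-0.6573

n = 6, Σx = 136.8, Σy = 65.78, Σxy = 1280.266, Σx² = 3453.02
Sxx = Σx² − (Σx)²/n = 3453.02 − 3119.04 = 333.98
Sxy = Σxy − (Σx)(Σy)/n = 1280.266 − 1499.784 = -219.518
b = Sxy/Sxx = -219.518/333.98 = -0.657279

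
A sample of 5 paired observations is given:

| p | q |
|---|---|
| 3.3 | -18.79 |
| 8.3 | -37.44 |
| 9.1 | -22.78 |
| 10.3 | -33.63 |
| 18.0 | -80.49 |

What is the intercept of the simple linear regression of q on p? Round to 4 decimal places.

n = 5, Σx = 49, Σy = -193.13, Σxy = -2375.266, Σx² = 592.68
Sxx = Σx² − (Σx)²/n = 592.68 − 480.2 = 112.48
Sxy = Σxy − (Σx)(Σy)/n = -2375.266 − (-1892.674) = -482.592
b = Sxy/Sxx = -482.592/112.48 = -4.290469
a = ȳ − b·x̄ = -38.626 − (-4.290469)·9.8 = 3.420600

3.4206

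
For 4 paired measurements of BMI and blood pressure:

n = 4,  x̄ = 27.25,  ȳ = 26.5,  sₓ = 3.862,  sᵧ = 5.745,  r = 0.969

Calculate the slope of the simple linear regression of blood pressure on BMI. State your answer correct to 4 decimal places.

b = r · sᵧ/sₓ = 0.969 · 5.745/3.862 = 1.441456

1.4415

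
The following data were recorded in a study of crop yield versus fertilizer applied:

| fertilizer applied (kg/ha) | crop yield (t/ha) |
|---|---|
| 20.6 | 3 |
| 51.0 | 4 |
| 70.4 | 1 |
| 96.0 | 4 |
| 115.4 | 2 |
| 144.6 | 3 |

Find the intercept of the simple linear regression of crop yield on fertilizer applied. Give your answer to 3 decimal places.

3.049

n = 6, Σx = 498, Σy = 17, Σxy = 1384.8, Σx² = 51423.84
Sxx = Σx² − (Σx)²/n = 51423.84 − 41334 = 10089.84
Sxy = Σxy − (Σx)(Σy)/n = 1384.8 − 1411 = -26.2
b = Sxy/Sxx = -26.2/10089.84 = -0.002597
a = ȳ − b·x̄ = 2.833333 − (-0.002597)·83 = 3.048857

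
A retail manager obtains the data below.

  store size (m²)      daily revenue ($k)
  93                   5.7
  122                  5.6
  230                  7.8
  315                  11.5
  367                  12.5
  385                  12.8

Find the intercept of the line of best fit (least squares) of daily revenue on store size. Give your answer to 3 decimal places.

2.627

n = 6, Σx = 1512, Σy = 55.9, Σxy = 16145.3, Σx² = 458572
Sxx = Σx² − (Σx)²/n = 458572 − 381024 = 77548
Sxy = Σxy − (Σx)(Σy)/n = 16145.3 − 14086.8 = 2058.5
b = Sxy/Sxx = 2058.5/77548 = 0.026545
a = ȳ − b·x̄ = 9.316667 − 0.026545·252 = 2.627365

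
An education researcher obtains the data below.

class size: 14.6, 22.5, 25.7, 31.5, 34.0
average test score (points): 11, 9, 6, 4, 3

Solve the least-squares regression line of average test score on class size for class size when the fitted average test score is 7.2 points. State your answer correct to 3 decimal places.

24.265

n = 5, Σx = 128.3, Σy = 33, Σxy = 745.3, Σx² = 3528.15
Sxx = Σx² − (Σx)²/n = 3528.15 − 3292.178 = 235.972
Sxy = Σxy − (Σx)(Σy)/n = 745.3 − 846.78 = -101.48
b = Sxy/Sxx = -101.48/235.972 = -0.430051
a = ȳ − b·x̄ = 6.6 − (-0.430051)·25.66 = 17.635109
Set a + b·x = 7.2: x = (7.2 − 17.635109) / (-0.430051) = 24.264817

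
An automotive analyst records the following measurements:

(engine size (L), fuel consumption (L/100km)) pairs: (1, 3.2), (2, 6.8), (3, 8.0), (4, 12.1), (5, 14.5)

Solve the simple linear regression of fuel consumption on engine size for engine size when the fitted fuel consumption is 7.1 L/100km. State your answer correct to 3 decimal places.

2.348

n = 5, Σx = 15, Σy = 44.6, Σxy = 161.7, Σx² = 55
Sxx = Σx² − (Σx)²/n = 55 − 45 = 10
Sxy = Σxy − (Σx)(Σy)/n = 161.7 − 133.8 = 27.9
b = Sxy/Sxx = 27.9/10 = 2.79
a = ȳ − b·x̄ = 8.92 − 2.79·3 = 0.55
Set a + b·x = 7.1: x = (7.1 − 0.55) / 2.79 = 2.347670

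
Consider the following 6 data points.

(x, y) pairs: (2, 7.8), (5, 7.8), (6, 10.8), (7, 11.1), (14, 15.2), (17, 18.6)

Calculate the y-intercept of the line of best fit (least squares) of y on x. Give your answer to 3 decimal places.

n = 6, Σx = 51, Σy = 71.3, Σxy = 726.1, Σx² = 599
Sxx = Σx² − (Σx)²/n = 599 − 433.5 = 165.5
Sxy = Σxy − (Σx)(Σy)/n = 726.1 − 606.05 = 120.05
b = Sxy/Sxx = 120.05/165.5 = 0.725378
a = ȳ − b·x̄ = 11.883333 − 0.725378·8.5 = 5.717623

5.718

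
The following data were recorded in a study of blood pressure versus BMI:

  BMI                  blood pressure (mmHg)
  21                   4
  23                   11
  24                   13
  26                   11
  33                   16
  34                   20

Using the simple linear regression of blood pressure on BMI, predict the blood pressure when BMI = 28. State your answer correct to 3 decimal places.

13.537

n = 6, Σx = 161, Σy = 75, Σxy = 2143, Σx² = 4467
Sxx = Σx² − (Σx)²/n = 4467 − 4320.166667 = 146.833333
Sxy = Σxy − (Σx)(Σy)/n = 2143 − 2012.5 = 130.5
b = Sxy/Sxx = 130.5/146.833333 = 0.888763
a = ȳ − b·x̄ = 12.5 − 0.888763·26.833333 = -11.348468
ŷ(28) = a + b·28 = -11.348468 + 0.888763·28 = 13.536890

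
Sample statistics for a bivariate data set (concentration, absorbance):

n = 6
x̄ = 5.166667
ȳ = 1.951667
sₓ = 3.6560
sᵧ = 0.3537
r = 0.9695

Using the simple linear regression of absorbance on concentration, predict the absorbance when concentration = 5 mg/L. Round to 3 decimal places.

1.936

b = r · sᵧ/sₓ = 0.9695 · 0.3537/3.656 = 0.093794
a = ȳ − b·x̄ = 1.951667 − 0.093794·5.166667 = 1.467063
ŷ(5) = a + b·5 = 1.467063 + 0.093794·5 = 1.936035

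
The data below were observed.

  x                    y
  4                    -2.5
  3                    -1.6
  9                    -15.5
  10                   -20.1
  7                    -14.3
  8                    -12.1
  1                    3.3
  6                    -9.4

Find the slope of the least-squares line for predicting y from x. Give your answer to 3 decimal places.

-2.531

n = 8, Σx = 48, Σy = -72.2, Σxy = -605.3, Σx² = 356
Sxx = Σx² − (Σx)²/n = 356 − 288 = 68
Sxy = Σxy − (Σx)(Σy)/n = -605.3 − (-433.2) = -172.1
b = Sxy/Sxx = -172.1/68 = -2.530882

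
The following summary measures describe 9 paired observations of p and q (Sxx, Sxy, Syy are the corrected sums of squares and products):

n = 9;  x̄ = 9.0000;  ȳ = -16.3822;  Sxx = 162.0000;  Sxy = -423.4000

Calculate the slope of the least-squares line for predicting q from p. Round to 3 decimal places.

-2.614

b = Sxy/Sxx = -423.4/162 = -2.613580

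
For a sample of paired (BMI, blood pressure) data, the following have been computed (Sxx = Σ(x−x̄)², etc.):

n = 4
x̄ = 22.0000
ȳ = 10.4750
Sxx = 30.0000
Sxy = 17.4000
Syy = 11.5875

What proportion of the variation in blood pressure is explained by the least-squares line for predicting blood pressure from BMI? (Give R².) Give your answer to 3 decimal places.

R² = Sxy²/(Sxx·Syy) = (17.4)²/(30·11.5875) = 0.870939

0.871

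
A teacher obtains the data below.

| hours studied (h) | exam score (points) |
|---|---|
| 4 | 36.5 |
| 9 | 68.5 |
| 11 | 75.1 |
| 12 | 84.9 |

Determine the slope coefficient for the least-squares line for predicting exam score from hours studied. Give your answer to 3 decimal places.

5.853

n = 4, Σx = 36, Σy = 265, Σxy = 2607.4, Σx² = 362
Sxx = Σx² − (Σx)²/n = 362 − 324 = 38
Sxy = Σxy − (Σx)(Σy)/n = 2607.4 − 2385 = 222.4
b = Sxy/Sxx = 222.4/38 = 5.852632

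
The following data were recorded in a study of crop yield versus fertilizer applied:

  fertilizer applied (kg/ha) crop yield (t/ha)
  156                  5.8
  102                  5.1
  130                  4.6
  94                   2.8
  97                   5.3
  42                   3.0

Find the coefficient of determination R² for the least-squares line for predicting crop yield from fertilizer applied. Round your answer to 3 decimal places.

0.521

n = 6, Σx = 621, Σy = 26.6, Σxy = 2926.3, Σx² = 71649, Σy² = 125.74
Sxx = Σx² − (Σx)²/n = 71649 − 64273.5 = 7375.5
Sxy = Σxy − (Σx)(Σy)/n = 2926.3 − 2753.1 = 173.2
Syy = Σy² − (Σy)²/n = 125.74 − 117.926667 = 7.813333
R² = Sxy²/(Sxx·Syy) = (173.2)²/(7375.5·7.813333) = 0.520557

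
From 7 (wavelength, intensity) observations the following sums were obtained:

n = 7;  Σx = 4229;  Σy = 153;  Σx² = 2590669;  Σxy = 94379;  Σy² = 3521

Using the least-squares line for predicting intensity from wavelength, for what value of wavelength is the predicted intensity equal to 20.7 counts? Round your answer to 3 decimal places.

Sxx = Σx² − (Σx)²/n = 2590669 − 2554920.142857 = 35748.857143
Sxy = Σxy − (Σx)(Σy)/n = 94379 − 92433.857143 = 1945.142857
b = Sxy/Sxx = 1945.142857/35748.857143 = 0.054411
a = ȳ − b·x̄ = 21.857143 − 0.054411·604.142857 = -11.015073
Set a + b·x = 20.7: x = (20.7 − (-11.015073)) / 0.054411 = 582.876278

582.876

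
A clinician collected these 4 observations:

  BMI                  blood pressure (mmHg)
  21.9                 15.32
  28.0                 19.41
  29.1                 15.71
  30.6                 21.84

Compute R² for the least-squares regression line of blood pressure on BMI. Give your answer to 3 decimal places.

n = 4, Σx = 109.6, Σy = 72.28, Σxy = 2004.453, Σx² = 3046.78, Σy² = 1335.2402
Sxx = Σx² − (Σx)²/n = 3046.78 − 3003.04 = 43.74
Sxy = Σxy − (Σx)(Σy)/n = 2004.453 − 1980.472 = 23.981
Syy = Σy² − (Σy)²/n = 1335.2402 − 1306.0996 = 29.1406
R² = Sxy²/(Sxx·Syy) = (23.981)²/(43.74·29.1406) = 0.451188

0.451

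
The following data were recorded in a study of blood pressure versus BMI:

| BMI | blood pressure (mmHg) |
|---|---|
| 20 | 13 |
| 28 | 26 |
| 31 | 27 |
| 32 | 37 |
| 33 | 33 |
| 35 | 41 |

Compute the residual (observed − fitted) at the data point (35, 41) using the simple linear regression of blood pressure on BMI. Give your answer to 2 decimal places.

n = 6, Σx = 179, Σy = 177, Σxy = 5533, Σx² = 5483
Sxx = Σx² − (Σx)²/n = 5483 − 5340.166667 = 142.833333
Sxy = Σxy − (Σx)(Σy)/n = 5533 − 5280.5 = 252.5
b = Sxy/Sxx = 252.5/142.833333 = 1.767795
a = ȳ − b·x̄ = 29.5 − 1.767795·29.833333 = -23.239207
ŷ(35) = -23.239207 + 1.767795·35 = 38.633606
residual = y − ŷ = 41 − 38.633606 = 2.366394

2.37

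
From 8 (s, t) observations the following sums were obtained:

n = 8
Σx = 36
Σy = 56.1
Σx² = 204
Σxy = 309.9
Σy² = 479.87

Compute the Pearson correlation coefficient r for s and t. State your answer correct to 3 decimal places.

Sxx = Σx² − (Σx)²/n = 204 − 162 = 42
Sxy = Σxy − (Σx)(Σy)/n = 309.9 − 252.45 = 57.45
Syy = Σy² − (Σy)²/n = 479.87 − 393.40125 = 86.46875
r = Sxy/√(Sxx·Syy) = 57.45/√(3631.6875) = 57.45/60.263484 = 0.953314

0.953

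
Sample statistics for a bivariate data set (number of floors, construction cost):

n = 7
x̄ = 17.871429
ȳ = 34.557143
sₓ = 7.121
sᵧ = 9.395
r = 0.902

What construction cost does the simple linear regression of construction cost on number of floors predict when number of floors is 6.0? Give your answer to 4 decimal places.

b = r · sᵧ/sₓ = 0.902 · 9.395/7.121 = 1.190042
a = ȳ − b·x̄ = 34.557143 − 1.190042·17.871429 = 13.289390
ŷ(6.0) = a + b·6.0 = 13.289390 + 1.190042·6 = 20.429642

20.4296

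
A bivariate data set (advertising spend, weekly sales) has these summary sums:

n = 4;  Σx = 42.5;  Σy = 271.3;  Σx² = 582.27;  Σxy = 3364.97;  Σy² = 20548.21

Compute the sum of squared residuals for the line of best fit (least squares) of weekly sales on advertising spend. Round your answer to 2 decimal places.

366.85

Sxx = Σx² − (Σx)²/n = 582.27 − 451.5625 = 130.7075
Sxy = Σxy − (Σx)(Σy)/n = 3364.97 − 2882.5625 = 482.4075
Syy = Σy² − (Σy)²/n = 20548.21 − 18400.9225 = 2147.2875
b = Sxy/Sxx = 482.4075/130.7075 = 3.690741
SSE = Syy − b·Sxy = 2147.2875 − 3.690741·482.4075 = 366.846469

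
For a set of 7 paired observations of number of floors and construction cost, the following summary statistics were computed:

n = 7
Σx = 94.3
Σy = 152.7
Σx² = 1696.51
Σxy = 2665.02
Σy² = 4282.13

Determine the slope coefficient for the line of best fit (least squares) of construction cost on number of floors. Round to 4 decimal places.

Sxx = Σx² − (Σx)²/n = 1696.51 − 1270.355714 = 426.154286
Sxy = Σxy − (Σx)(Σy)/n = 2665.02 − 2057.087143 = 607.932857
b = Sxy/Sxx = 607.932857/426.154286 = 1.426556

1.4266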